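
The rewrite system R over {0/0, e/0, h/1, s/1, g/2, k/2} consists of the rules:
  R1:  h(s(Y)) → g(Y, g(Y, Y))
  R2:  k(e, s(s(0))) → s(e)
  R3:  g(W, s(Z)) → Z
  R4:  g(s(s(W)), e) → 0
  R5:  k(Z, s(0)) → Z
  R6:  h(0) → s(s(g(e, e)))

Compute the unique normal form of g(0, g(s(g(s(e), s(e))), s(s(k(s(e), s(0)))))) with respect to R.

s(e)

1. g(0, g(s(g(s(e), s(e))), s(s(k(s(e), s(0))))))  →  g(0, s(k(s(e), s(0))))   [R3 at 2]
2. g(0, s(k(s(e), s(0))))  →  k(s(e), s(0))   [R3 at ε]
3. k(s(e), s(0))  →  s(e)   [R5 at ε]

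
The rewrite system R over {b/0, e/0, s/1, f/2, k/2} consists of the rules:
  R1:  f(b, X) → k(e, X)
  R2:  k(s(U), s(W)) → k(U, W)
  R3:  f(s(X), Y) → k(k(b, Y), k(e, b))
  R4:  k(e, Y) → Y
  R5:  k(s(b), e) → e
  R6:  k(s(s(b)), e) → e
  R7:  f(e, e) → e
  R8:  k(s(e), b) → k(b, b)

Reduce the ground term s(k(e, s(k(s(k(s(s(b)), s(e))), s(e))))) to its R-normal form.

s(s(e))

1. s(k(e, s(k(s(k(s(s(b)), s(e))), s(e)))))  →  s(s(k(s(k(s(s(b)), s(e))), s(e))))   [R4 at 1]
2. s(s(k(s(k(s(s(b)), s(e))), s(e))))  →  s(s(k(k(s(s(b)), s(e)), e)))   [R2 at 1.1]
3. s(s(k(k(s(s(b)), s(e)), e)))  →  s(s(k(k(s(b), e), e)))   [R2 at 1.1.1]
4. s(s(k(k(s(b), e), e)))  →  s(s(k(e, e)))   [R5 at 1.1.1]
5. s(s(k(e, e)))  →  s(s(e))   [R4 at 1.1]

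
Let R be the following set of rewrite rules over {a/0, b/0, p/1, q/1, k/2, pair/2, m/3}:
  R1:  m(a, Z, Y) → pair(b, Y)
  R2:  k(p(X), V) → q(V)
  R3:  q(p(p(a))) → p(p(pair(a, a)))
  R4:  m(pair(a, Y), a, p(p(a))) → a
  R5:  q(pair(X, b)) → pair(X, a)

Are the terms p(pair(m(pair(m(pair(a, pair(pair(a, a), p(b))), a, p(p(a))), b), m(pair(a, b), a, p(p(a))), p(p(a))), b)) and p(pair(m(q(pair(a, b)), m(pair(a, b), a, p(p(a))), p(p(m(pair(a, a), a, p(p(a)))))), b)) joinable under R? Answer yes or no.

Reduce t₁ = p(pair(m(pair(m(pair(a, pair(pair(a, a), p(b))), a, p(p(a))), b), m(pair(a, b), a, p(p(a))), p(p(a))), b)):
1. p(pair(m(pair(m(pair(a, pair(pair(a, a), p(b))), a, p(p(a))), b), m(pair(a, b), a, p(p(a))), p(p(a))), b))  →  p(pair(m(pair(a, b), m(pair(a, b), a, p(p(a))), p(p(a))), b))   [R4 at 1.1.1.1]
2. p(pair(m(pair(a, b), m(pair(a, b), a, p(p(a))), p(p(a))), b))  →  p(pair(m(pair(a, b), a, p(p(a))), b))   [R4 at 1.1.2]
3. p(pair(m(pair(a, b), a, p(p(a))), b))  →  p(pair(a, b))   [R4 at 1.1]

Reduce t₂ = p(pair(m(q(pair(a, b)), m(pair(a, b), a, p(p(a))), p(p(m(pair(a, a), a, p(p(a)))))), b)):
1. p(pair(m(q(pair(a, b)), m(pair(a, b), a, p(p(a))), p(p(m(pair(a, a), a, p(p(a)))))), b))  →  p(pair(m(pair(a, a), m(pair(a, b), a, p(p(a))), p(p(m(pair(a, a), a, p(p(a)))))), b))   [R5 at 1.1.1]
2. p(pair(m(pair(a, a), m(pair(a, b), a, p(p(a))), p(p(m(pair(a, a), a, p(p(a)))))), b))  →  p(pair(m(pair(a, a), a, p(p(m(pair(a, a), a, p(p(a)))))), b))   [R4 at 1.1.2]
3. p(pair(m(pair(a, a), a, p(p(m(pair(a, a), a, p(p(a)))))), b))  →  p(pair(m(pair(a, a), a, p(p(a))), b))   [R4 at 1.1.3.1.1]
4. p(pair(m(pair(a, a), a, p(p(a))), b))  →  p(pair(a, b))   [R4 at 1.1]

yes — NF(t₁) = p(pair(a, b)), NF(t₂) = p(pair(a, b))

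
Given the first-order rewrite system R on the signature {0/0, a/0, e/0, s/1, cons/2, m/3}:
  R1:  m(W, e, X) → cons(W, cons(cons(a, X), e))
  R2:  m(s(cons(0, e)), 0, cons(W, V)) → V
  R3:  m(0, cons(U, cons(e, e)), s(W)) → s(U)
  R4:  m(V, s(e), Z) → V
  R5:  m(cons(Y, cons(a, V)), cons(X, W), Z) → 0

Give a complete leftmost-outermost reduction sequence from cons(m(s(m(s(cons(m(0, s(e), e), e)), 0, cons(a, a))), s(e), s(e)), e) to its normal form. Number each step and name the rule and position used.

1. cons(m(s(m(s(cons(m(0, s(e), e), e)), 0, cons(a, a))), s(e), s(e)), e)  →  cons(s(m(s(cons(m(0, s(e), e), e)), 0, cons(a, a))), e)   [R4 at 1]
2. cons(s(m(s(cons(m(0, s(e), e), e)), 0, cons(a, a))), e)  →  cons(s(m(s(cons(0, e)), 0, cons(a, a))), e)   [R4 at 1.1.1.1.1]
3. cons(s(m(s(cons(0, e)), 0, cons(a, a))), e)  →  cons(s(a), e)   [R2 at 1.1]

cons(s(a), e)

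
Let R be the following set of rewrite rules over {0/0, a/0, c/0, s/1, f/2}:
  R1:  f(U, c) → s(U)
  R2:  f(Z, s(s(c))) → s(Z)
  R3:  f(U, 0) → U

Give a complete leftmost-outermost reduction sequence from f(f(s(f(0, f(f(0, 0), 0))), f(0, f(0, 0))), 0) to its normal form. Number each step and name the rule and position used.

s(0)

1. f(f(s(f(0, f(f(0, 0), 0))), f(0, f(0, 0))), 0)  →  f(s(f(0, f(f(0, 0), 0))), f(0, f(0, 0)))   [R3 at ε]
2. f(s(f(0, f(f(0, 0), 0))), f(0, f(0, 0)))  →  f(s(f(0, f(0, 0))), f(0, f(0, 0)))   [R3 at 1.1.2]
3. f(s(f(0, f(0, 0))), f(0, f(0, 0)))  →  f(s(f(0, 0)), f(0, f(0, 0)))   [R3 at 1.1.2]
4. f(s(f(0, 0)), f(0, f(0, 0)))  →  f(s(0), f(0, f(0, 0)))   [R3 at 1.1]
5. f(s(0), f(0, f(0, 0)))  →  f(s(0), f(0, 0))   [R3 at 2.2]
6. f(s(0), f(0, 0))  →  f(s(0), 0)   [R3 at 2]
7. f(s(0), 0)  →  s(0)   [R3 at ε]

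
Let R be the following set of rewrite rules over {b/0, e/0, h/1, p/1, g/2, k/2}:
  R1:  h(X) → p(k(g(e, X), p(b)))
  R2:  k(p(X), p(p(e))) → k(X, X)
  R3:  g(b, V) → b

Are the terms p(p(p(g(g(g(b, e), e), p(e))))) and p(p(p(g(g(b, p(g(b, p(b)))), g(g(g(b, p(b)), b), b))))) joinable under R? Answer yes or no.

Reduce t₁ = p(p(p(g(g(g(b, e), e), p(e))))):
1. p(p(p(g(g(g(b, e), e), p(e)))))  →  p(p(p(g(g(b, e), p(e)))))   [R3 at 1.1.1.1.1]
2. p(p(p(g(g(b, e), p(e)))))  →  p(p(p(g(b, p(e)))))   [R3 at 1.1.1.1]
3. p(p(p(g(b, p(e)))))  →  p(p(p(b)))   [R3 at 1.1.1]

Reduce t₂ = p(p(p(g(g(b, p(g(b, p(b)))), g(g(g(b, p(b)), b), b))))):
1. p(p(p(g(g(b, p(g(b, p(b)))), g(g(g(b, p(b)), b), b)))))  →  p(p(p(g(b, g(g(g(b, p(b)), b), b)))))   [R3 at 1.1.1.1]
2. p(p(p(g(b, g(g(g(b, p(b)), b), b)))))  →  p(p(p(b)))   [R3 at 1.1.1]

yes — NF(t₁) = p(p(p(b))), NF(t₂) = p(p(p(b)))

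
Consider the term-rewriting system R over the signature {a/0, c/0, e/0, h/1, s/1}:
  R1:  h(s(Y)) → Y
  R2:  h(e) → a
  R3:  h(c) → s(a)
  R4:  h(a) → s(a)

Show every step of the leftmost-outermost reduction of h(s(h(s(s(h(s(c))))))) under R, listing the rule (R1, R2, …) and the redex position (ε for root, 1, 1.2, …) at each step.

1. h(s(h(s(s(h(s(c)))))))  →  h(s(s(h(s(c)))))   [R1 at ε]
2. h(s(s(h(s(c)))))  →  s(h(s(c)))   [R1 at ε]
3. s(h(s(c)))  →  s(c)   [R1 at 1]

s(c)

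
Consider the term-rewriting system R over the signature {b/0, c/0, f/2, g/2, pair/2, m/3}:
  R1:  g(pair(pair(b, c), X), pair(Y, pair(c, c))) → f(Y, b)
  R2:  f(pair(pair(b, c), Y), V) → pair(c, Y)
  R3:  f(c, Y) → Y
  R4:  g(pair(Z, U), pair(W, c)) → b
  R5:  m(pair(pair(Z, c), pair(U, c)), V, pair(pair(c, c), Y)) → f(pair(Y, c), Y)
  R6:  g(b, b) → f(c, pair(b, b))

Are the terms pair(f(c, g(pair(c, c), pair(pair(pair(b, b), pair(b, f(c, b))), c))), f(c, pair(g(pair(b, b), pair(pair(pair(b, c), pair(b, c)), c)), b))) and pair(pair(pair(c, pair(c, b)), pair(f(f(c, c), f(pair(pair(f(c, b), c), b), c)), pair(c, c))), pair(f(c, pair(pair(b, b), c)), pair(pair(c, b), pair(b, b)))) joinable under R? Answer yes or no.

no — NF(t₁) = pair(b, pair(b, b)), NF(t₂) = pair(pair(pair(c, pair(c, b)), pair(pair(c, b), pair(c, c))), pair(pair(pair(b, b), c), pair(pair(c, b), pair(b, b))))

Reduce t₁ = pair(f(c, g(pair(c, c), pair(pair(pair(b, b), pair(b, f(c, b))), c))), f(c, pair(g(pair(b, b), pair(pair(pair(b, c), pair(b, c)), c)), b))):
1. pair(f(c, g(pair(c, c), pair(pair(pair(b, b), pair(b, f(c, b))), c))), f(c, pair(g(pair(b, b), pair(pair(pair(b, c), pair(b, c)), c)), b)))  →  pair(g(pair(c, c), pair(pair(pair(b, b), pair(b, f(c, b))), c)), f(c, pair(g(pair(b, b), pair(pair(pair(b, c), pair(b, c)), c)), b)))   [R3 at 1]
2. pair(g(pair(c, c), pair(pair(pair(b, b), pair(b, f(c, b))), c)), f(c, pair(g(pair(b, b), pair(pair(pair(b, c), pair(b, c)), c)), b)))  →  pair(b, f(c, pair(g(pair(b, b), pair(pair(pair(b, c), pair(b, c)), c)), b)))   [R4 at 1]
3. pair(b, f(c, pair(g(pair(b, b), pair(pair(pair(b, c), pair(b, c)), c)), b)))  →  pair(b, pair(g(pair(b, b), pair(pair(pair(b, c), pair(b, c)), c)), b))   [R3 at 2]
4. pair(b, pair(g(pair(b, b), pair(pair(pair(b, c), pair(b, c)), c)), b))  →  pair(b, pair(b, b))   [R4 at 2.1]

Reduce t₂ = pair(pair(pair(c, pair(c, b)), pair(f(f(c, c), f(pair(pair(f(c, b), c), b), c)), pair(c, c))), pair(f(c, pair(pair(b, b), c)), pair(pair(c, b), pair(b, b)))):
1. pair(pair(pair(c, pair(c, b)), pair(f(f(c, c), f(pair(pair(f(c, b), c), b), c)), pair(c, c))), pair(f(c, pair(pair(b, b), c)), pair(pair(c, b), pair(b, b))))  →  pair(pair(pair(c, pair(c, b)), pair(f(c, f(pair(pair(f(c, b), c), b), c)), pair(c, c))), pair(f(c, pair(pair(b, b), c)), pair(pair(c, b), pair(b, b))))   [R3 at 1.2.1.1]
2. pair(pair(pair(c, pair(c, b)), pair(f(c, f(pair(pair(f(c, b), c), b), c)), pair(c, c))), pair(f(c, pair(pair(b, b), c)), pair(pair(c, b), pair(b, b))))  →  pair(pair(pair(c, pair(c, b)), pair(f(pair(pair(f(c, b), c), b), c), pair(c, c))), pair(f(c, pair(pair(b, b), c)), pair(pair(c, b), pair(b, b))))   [R3 at 1.2.1]
3. pair(pair(pair(c, pair(c, b)), pair(f(pair(pair(f(c, b), c), b), c), pair(c, c))), pair(f(c, pair(pair(b, b), c)), pair(pair(c, b), pair(b, b))))  →  pair(pair(pair(c, pair(c, b)), pair(f(pair(pair(b, c), b), c), pair(c, c))), pair(f(c, pair(pair(b, b), c)), pair(pair(c, b), pair(b, b))))   [R3 at 1.2.1.1.1.1]
4. pair(pair(pair(c, pair(c, b)), pair(f(pair(pair(b, c), b), c), pair(c, c))), pair(f(c, pair(pair(b, b), c)), pair(pair(c, b), pair(b, b))))  →  pair(pair(pair(c, pair(c, b)), pair(pair(c, b), pair(c, c))), pair(f(c, pair(pair(b, b), c)), pair(pair(c, b), pair(b, b))))   [R2 at 1.2.1]
5. pair(pair(pair(c, pair(c, b)), pair(pair(c, b), pair(c, c))), pair(f(c, pair(pair(b, b), c)), pair(pair(c, b), pair(b, b))))  →  pair(pair(pair(c, pair(c, b)), pair(pair(c, b), pair(c, c))), pair(pair(pair(b, b), c), pair(pair(c, b), pair(b, b))))   [R3 at 2.1]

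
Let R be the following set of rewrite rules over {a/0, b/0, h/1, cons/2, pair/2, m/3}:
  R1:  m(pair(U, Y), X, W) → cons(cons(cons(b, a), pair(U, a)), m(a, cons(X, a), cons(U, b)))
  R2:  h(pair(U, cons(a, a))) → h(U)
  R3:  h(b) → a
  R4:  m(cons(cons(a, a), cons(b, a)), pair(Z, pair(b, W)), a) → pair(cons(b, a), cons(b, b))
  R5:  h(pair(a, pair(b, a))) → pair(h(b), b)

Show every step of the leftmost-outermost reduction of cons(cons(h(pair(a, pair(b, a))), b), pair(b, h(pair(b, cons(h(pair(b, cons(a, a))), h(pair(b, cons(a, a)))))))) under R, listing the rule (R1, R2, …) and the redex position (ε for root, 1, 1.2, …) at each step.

cons(cons(pair(a, b), b), pair(b, a))

1. cons(cons(h(pair(a, pair(b, a))), b), pair(b, h(pair(b, cons(h(pair(b, cons(a, a))), h(pair(b, cons(a, a))))))))  →  cons(cons(pair(h(b), b), b), pair(b, h(pair(b, cons(h(pair(b, cons(a, a))), h(pair(b, cons(a, a))))))))   [R5 at 1.1]
2. cons(cons(pair(h(b), b), b), pair(b, h(pair(b, cons(h(pair(b, cons(a, a))), h(pair(b, cons(a, a))))))))  →  cons(cons(pair(a, b), b), pair(b, h(pair(b, cons(h(pair(b, cons(a, a))), h(pair(b, cons(a, a))))))))   [R3 at 1.1.1]
3. cons(cons(pair(a, b), b), pair(b, h(pair(b, cons(h(pair(b, cons(a, a))), h(pair(b, cons(a, a))))))))  →  cons(cons(pair(a, b), b), pair(b, h(pair(b, cons(h(b), h(pair(b, cons(a, a))))))))   [R2 at 2.2.1.2.1]
4. cons(cons(pair(a, b), b), pair(b, h(pair(b, cons(h(b), h(pair(b, cons(a, a))))))))  →  cons(cons(pair(a, b), b), pair(b, h(pair(b, cons(a, h(pair(b, cons(a, a))))))))   [R3 at 2.2.1.2.1]
5. cons(cons(pair(a, b), b), pair(b, h(pair(b, cons(a, h(pair(b, cons(a, a))))))))  →  cons(cons(pair(a, b), b), pair(b, h(pair(b, cons(a, h(b))))))   [R2 at 2.2.1.2.2]
6. cons(cons(pair(a, b), b), pair(b, h(pair(b, cons(a, h(b))))))  →  cons(cons(pair(a, b), b), pair(b, h(pair(b, cons(a, a)))))   [R3 at 2.2.1.2.2]
7. cons(cons(pair(a, b), b), pair(b, h(pair(b, cons(a, a)))))  →  cons(cons(pair(a, b), b), pair(b, h(b)))   [R2 at 2.2]
8. cons(cons(pair(a, b), b), pair(b, h(b)))  →  cons(cons(pair(a, b), b), pair(b, a))   [R3 at 2.2]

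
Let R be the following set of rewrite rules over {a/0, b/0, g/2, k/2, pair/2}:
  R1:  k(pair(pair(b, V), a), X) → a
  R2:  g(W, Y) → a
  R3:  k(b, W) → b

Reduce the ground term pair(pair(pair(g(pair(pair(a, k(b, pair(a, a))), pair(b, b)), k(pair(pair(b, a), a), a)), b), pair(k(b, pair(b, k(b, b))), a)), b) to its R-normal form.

1. pair(pair(pair(g(pair(pair(a, k(b, pair(a, a))), pair(b, b)), k(pair(pair(b, a), a), a)), b), pair(k(b, pair(b, k(b, b))), a)), b)  →  pair(pair(pair(a, b), pair(k(b, pair(b, k(b, b))), a)), b)   [R2 at 1.1.1]
2. pair(pair(pair(a, b), pair(k(b, pair(b, k(b, b))), a)), b)  →  pair(pair(pair(a, b), pair(b, a)), b)   [R3 at 1.2.1]

pair(pair(pair(a, b), pair(b, a)), b)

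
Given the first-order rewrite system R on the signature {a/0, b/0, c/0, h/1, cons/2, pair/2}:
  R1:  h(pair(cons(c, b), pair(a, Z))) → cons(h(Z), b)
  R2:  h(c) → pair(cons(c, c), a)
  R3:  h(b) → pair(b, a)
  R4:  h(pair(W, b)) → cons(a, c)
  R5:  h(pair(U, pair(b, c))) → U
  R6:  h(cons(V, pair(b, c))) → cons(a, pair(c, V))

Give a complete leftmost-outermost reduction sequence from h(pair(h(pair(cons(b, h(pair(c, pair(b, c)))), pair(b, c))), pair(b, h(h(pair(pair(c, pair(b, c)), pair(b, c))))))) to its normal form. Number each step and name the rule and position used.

1. h(pair(h(pair(cons(b, h(pair(c, pair(b, c)))), pair(b, c))), pair(b, h(h(pair(pair(c, pair(b, c)), pair(b, c)))))))  →  h(pair(cons(b, h(pair(c, pair(b, c)))), pair(b, h(h(pair(pair(c, pair(b, c)), pair(b, c)))))))   [R5 at 1.1]
2. h(pair(cons(b, h(pair(c, pair(b, c)))), pair(b, h(h(pair(pair(c, pair(b, c)), pair(b, c)))))))  →  h(pair(cons(b, c), pair(b, h(h(pair(pair(c, pair(b, c)), pair(b, c)))))))   [R5 at 1.1.2]
3. h(pair(cons(b, c), pair(b, h(h(pair(pair(c, pair(b, c)), pair(b, c)))))))  →  h(pair(cons(b, c), pair(b, h(pair(c, pair(b, c))))))   [R5 at 1.2.2.1]
4. h(pair(cons(b, c), pair(b, h(pair(c, pair(b, c))))))  →  h(pair(cons(b, c), pair(b, c)))   [R5 at 1.2.2]
5. h(pair(cons(b, c), pair(b, c)))  →  cons(b, c)   [R5 at ε]

cons(b, c)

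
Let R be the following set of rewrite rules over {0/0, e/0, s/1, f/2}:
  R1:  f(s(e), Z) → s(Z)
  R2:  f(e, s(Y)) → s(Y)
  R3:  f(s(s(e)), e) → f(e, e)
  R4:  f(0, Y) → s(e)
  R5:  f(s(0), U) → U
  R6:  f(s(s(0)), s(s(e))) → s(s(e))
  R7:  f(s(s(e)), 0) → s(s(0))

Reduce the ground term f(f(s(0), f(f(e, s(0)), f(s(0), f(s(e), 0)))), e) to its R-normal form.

e

1. f(f(s(0), f(f(e, s(0)), f(s(0), f(s(e), 0)))), e)  →  f(f(f(e, s(0)), f(s(0), f(s(e), 0))), e)   [R5 at 1]
2. f(f(f(e, s(0)), f(s(0), f(s(e), 0))), e)  →  f(f(s(0), f(s(0), f(s(e), 0))), e)   [R2 at 1.1]
3. f(f(s(0), f(s(0), f(s(e), 0))), e)  →  f(f(s(0), f(s(e), 0)), e)   [R5 at 1]
4. f(f(s(0), f(s(e), 0)), e)  →  f(f(s(e), 0), e)   [R5 at 1]
5. f(f(s(e), 0), e)  →  f(s(0), e)   [R1 at 1]
6. f(s(0), e)  →  e   [R5 at ε]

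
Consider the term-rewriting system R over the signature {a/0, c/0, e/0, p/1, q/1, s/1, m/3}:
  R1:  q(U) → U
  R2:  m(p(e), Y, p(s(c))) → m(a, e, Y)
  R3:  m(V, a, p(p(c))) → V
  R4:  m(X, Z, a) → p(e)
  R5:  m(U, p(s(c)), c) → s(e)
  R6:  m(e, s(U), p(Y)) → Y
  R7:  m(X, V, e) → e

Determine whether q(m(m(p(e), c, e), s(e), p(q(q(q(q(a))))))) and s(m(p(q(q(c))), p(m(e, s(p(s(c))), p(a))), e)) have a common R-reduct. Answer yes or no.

no — NF(t₁) = a, NF(t₂) = s(e)

Reduce t₁ = q(m(m(p(e), c, e), s(e), p(q(q(q(q(a))))))):
1. q(m(m(p(e), c, e), s(e), p(q(q(q(q(a)))))))  →  m(m(p(e), c, e), s(e), p(q(q(q(q(a))))))   [R1 at ε]
2. m(m(p(e), c, e), s(e), p(q(q(q(q(a))))))  →  m(e, s(e), p(q(q(q(q(a))))))   [R7 at 1]
3. m(e, s(e), p(q(q(q(q(a))))))  →  q(q(q(q(a))))   [R6 at ε]
4. q(q(q(q(a))))  →  q(q(q(a)))   [R1 at ε]
5. q(q(q(a)))  →  q(q(a))   [R1 at ε]
6. q(q(a))  →  q(a)   [R1 at ε]
7. q(a)  →  a   [R1 at ε]

Reduce t₂ = s(m(p(q(q(c))), p(m(e, s(p(s(c))), p(a))), e)):
1. s(m(p(q(q(c))), p(m(e, s(p(s(c))), p(a))), e))  →  s(e)   [R7 at 1]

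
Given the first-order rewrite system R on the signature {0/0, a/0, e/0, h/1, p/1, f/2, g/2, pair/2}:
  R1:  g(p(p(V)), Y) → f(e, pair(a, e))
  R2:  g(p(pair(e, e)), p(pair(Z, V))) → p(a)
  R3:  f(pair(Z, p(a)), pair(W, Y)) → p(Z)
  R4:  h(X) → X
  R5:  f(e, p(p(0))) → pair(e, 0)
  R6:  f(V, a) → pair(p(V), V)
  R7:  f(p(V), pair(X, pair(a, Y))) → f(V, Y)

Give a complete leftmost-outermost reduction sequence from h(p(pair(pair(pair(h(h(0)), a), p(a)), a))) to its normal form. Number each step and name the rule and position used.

p(pair(pair(pair(0, a), p(a)), a))

1. h(p(pair(pair(pair(h(h(0)), a), p(a)), a)))  →  p(pair(pair(pair(h(h(0)), a), p(a)), a))   [R4 at ε]
2. p(pair(pair(pair(h(h(0)), a), p(a)), a))  →  p(pair(pair(pair(h(0), a), p(a)), a))   [R4 at 1.1.1.1]
3. p(pair(pair(pair(h(0), a), p(a)), a))  →  p(pair(pair(pair(0, a), p(a)), a))   [R4 at 1.1.1.1]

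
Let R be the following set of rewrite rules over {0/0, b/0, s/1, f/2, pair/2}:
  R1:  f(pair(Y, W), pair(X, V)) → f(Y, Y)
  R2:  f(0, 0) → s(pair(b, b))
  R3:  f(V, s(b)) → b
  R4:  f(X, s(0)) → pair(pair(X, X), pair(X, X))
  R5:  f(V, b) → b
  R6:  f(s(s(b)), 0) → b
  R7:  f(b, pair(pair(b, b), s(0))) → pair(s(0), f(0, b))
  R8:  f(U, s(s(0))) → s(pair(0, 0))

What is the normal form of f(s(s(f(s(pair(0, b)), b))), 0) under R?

b

1. f(s(s(f(s(pair(0, b)), b))), 0)  →  f(s(s(b)), 0)   [R5 at 1.1.1]
2. f(s(s(b)), 0)  →  b   [R6 at ε]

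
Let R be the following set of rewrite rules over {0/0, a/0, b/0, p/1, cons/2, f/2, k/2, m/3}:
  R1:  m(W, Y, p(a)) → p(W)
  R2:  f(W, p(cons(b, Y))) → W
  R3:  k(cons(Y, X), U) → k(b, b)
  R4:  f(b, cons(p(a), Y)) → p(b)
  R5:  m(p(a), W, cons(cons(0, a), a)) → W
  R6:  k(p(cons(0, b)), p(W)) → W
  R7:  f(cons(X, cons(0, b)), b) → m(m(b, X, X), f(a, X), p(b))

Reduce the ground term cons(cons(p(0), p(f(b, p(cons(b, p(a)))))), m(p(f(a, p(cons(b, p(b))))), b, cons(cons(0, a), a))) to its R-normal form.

1. cons(cons(p(0), p(f(b, p(cons(b, p(a)))))), m(p(f(a, p(cons(b, p(b))))), b, cons(cons(0, a), a)))  →  cons(cons(p(0), p(b)), m(p(f(a, p(cons(b, p(b))))), b, cons(cons(0, a), a)))   [R2 at 1.2.1]
2. cons(cons(p(0), p(b)), m(p(f(a, p(cons(b, p(b))))), b, cons(cons(0, a), a)))  →  cons(cons(p(0), p(b)), m(p(a), b, cons(cons(0, a), a)))   [R2 at 2.1.1]
3. cons(cons(p(0), p(b)), m(p(a), b, cons(cons(0, a), a)))  →  cons(cons(p(0), p(b)), b)   [R5 at 2]

cons(cons(p(0), p(b)), b)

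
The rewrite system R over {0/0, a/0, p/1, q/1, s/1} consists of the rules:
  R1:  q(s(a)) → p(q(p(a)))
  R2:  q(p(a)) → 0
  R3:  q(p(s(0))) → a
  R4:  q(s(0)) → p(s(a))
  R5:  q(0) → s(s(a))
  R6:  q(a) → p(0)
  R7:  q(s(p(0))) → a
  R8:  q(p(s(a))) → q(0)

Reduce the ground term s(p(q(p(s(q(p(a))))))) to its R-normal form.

s(p(a))

1. s(p(q(p(s(q(p(a)))))))  →  s(p(q(p(s(0)))))   [R2 at 1.1.1.1.1]
2. s(p(q(p(s(0)))))  →  s(p(a))   [R3 at 1.1]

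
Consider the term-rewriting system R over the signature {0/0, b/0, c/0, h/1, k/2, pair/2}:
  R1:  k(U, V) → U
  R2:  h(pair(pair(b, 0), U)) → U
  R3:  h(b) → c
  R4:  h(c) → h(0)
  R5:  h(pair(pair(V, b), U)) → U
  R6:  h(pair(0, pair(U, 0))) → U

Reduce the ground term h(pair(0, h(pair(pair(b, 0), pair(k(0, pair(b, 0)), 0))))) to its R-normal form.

0

1. h(pair(0, h(pair(pair(b, 0), pair(k(0, pair(b, 0)), 0)))))  →  h(pair(0, pair(k(0, pair(b, 0)), 0)))   [R2 at 1.2]
2. h(pair(0, pair(k(0, pair(b, 0)), 0)))  →  k(0, pair(b, 0))   [R6 at ε]
3. k(0, pair(b, 0))  →  0   [R1 at ε]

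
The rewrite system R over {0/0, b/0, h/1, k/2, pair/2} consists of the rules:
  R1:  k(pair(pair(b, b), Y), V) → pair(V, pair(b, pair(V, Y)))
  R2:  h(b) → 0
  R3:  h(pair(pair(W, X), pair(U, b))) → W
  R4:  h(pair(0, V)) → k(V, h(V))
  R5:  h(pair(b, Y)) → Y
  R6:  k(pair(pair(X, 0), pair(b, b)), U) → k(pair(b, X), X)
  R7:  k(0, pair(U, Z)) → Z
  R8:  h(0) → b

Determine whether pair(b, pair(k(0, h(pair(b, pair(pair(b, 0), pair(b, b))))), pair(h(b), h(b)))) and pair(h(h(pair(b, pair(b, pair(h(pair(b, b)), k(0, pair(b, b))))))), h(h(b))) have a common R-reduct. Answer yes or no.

no — NF(t₁) = pair(b, pair(pair(b, b), pair(0, 0))), NF(t₂) = pair(pair(b, b), b)

Reduce t₁ = pair(b, pair(k(0, h(pair(b, pair(pair(b, 0), pair(b, b))))), pair(h(b), h(b)))):
1. pair(b, pair(k(0, h(pair(b, pair(pair(b, 0), pair(b, b))))), pair(h(b), h(b))))  →  pair(b, pair(k(0, pair(pair(b, 0), pair(b, b))), pair(h(b), h(b))))   [R5 at 2.1.2]
2. pair(b, pair(k(0, pair(pair(b, 0), pair(b, b))), pair(h(b), h(b))))  →  pair(b, pair(pair(b, b), pair(h(b), h(b))))   [R7 at 2.1]
3. pair(b, pair(pair(b, b), pair(h(b), h(b))))  →  pair(b, pair(pair(b, b), pair(0, h(b))))   [R2 at 2.2.1]
4. pair(b, pair(pair(b, b), pair(0, h(b))))  →  pair(b, pair(pair(b, b), pair(0, 0)))   [R2 at 2.2.2]

Reduce t₂ = pair(h(h(pair(b, pair(b, pair(h(pair(b, b)), k(0, pair(b, b))))))), h(h(b))):
1. pair(h(h(pair(b, pair(b, pair(h(pair(b, b)), k(0, pair(b, b))))))), h(h(b)))  →  pair(h(pair(b, pair(h(pair(b, b)), k(0, pair(b, b))))), h(h(b)))   [R5 at 1.1]
2. pair(h(pair(b, pair(h(pair(b, b)), k(0, pair(b, b))))), h(h(b)))  →  pair(pair(h(pair(b, b)), k(0, pair(b, b))), h(h(b)))   [R5 at 1]
3. pair(pair(h(pair(b, b)), k(0, pair(b, b))), h(h(b)))  →  pair(pair(b, k(0, pair(b, b))), h(h(b)))   [R5 at 1.1]
4. pair(pair(b, k(0, pair(b, b))), h(h(b)))  →  pair(pair(b, b), h(h(b)))   [R7 at 1.2]
5. pair(pair(b, b), h(h(b)))  →  pair(pair(b, b), h(0))   [R2 at 2.1]
6. pair(pair(b, b), h(0))  →  pair(pair(b, b), b)   [R8 at 2]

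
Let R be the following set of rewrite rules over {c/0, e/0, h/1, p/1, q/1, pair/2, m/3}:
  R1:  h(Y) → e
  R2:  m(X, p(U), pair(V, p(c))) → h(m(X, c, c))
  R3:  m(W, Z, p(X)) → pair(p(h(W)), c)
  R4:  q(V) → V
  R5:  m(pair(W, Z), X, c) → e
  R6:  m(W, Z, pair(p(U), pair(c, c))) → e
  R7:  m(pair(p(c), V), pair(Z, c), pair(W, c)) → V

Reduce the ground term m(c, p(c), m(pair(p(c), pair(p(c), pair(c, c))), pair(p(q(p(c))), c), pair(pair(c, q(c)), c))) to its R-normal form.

1. m(c, p(c), m(pair(p(c), pair(p(c), pair(c, c))), pair(p(q(p(c))), c), pair(pair(c, q(c)), c)))  →  m(c, p(c), pair(p(c), pair(c, c)))   [R7 at 3]
2. m(c, p(c), pair(p(c), pair(c, c)))  →  e   [R6 at ε]

e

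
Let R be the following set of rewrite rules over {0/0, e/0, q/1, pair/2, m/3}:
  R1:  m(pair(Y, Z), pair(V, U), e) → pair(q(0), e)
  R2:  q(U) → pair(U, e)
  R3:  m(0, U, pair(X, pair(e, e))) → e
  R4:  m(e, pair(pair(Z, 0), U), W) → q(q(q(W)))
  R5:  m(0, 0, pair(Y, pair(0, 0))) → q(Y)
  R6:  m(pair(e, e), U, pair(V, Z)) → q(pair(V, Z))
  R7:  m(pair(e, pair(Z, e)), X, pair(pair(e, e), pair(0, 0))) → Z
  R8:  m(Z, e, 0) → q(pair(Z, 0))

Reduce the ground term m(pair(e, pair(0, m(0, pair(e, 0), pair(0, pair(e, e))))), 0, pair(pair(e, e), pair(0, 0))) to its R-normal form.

0

1. m(pair(e, pair(0, m(0, pair(e, 0), pair(0, pair(e, e))))), 0, pair(pair(e, e), pair(0, 0)))  →  m(pair(e, pair(0, e)), 0, pair(pair(e, e), pair(0, 0)))   [R3 at 1.2.2]
2. m(pair(e, pair(0, e)), 0, pair(pair(e, e), pair(0, 0)))  →  0   [R7 at ε]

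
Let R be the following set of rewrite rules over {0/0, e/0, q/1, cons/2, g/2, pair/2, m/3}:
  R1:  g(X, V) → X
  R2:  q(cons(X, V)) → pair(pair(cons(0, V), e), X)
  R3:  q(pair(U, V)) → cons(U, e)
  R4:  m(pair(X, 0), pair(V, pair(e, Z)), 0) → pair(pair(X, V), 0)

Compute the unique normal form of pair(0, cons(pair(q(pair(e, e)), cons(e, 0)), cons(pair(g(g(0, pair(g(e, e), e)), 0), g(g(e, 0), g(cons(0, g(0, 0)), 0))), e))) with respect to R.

1. pair(0, cons(pair(q(pair(e, e)), cons(e, 0)), cons(pair(g(g(0, pair(g(e, e), e)), 0), g(g(e, 0), g(cons(0, g(0, 0)), 0))), e)))  →  pair(0, cons(pair(cons(e, e), cons(e, 0)), cons(pair(g(g(0, pair(g(e, e), e)), 0), g(g(e, 0), g(cons(0, g(0, 0)), 0))), e)))   [R3 at 2.1.1]
2. pair(0, cons(pair(cons(e, e), cons(e, 0)), cons(pair(g(g(0, pair(g(e, e), e)), 0), g(g(e, 0), g(cons(0, g(0, 0)), 0))), e)))  →  pair(0, cons(pair(cons(e, e), cons(e, 0)), cons(pair(g(0, pair(g(e, e), e)), g(g(e, 0), g(cons(0, g(0, 0)), 0))), e)))   [R1 at 2.2.1.1]
3. pair(0, cons(pair(cons(e, e), cons(e, 0)), cons(pair(g(0, pair(g(e, e), e)), g(g(e, 0), g(cons(0, g(0, 0)), 0))), e)))  →  pair(0, cons(pair(cons(e, e), cons(e, 0)), cons(pair(0, g(g(e, 0), g(cons(0, g(0, 0)), 0))), e)))   [R1 at 2.2.1.1]
4. pair(0, cons(pair(cons(e, e), cons(e, 0)), cons(pair(0, g(g(e, 0), g(cons(0, g(0, 0)), 0))), e)))  →  pair(0, cons(pair(cons(e, e), cons(e, 0)), cons(pair(0, g(e, 0)), e)))   [R1 at 2.2.1.2]
5. pair(0, cons(pair(cons(e, e), cons(e, 0)), cons(pair(0, g(e, 0)), e)))  →  pair(0, cons(pair(cons(e, e), cons(e, 0)), cons(pair(0, e), e)))   [R1 at 2.2.1.2]

pair(0, cons(pair(cons(e, e), cons(e, 0)), cons(pair(0, e), e)))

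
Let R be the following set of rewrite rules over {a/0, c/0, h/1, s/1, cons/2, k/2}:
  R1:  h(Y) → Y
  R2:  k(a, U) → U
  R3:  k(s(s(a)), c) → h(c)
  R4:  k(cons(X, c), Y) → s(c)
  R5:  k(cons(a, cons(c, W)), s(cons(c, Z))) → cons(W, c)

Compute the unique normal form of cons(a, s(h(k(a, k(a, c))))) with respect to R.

cons(a, s(c))

1. cons(a, s(h(k(a, k(a, c)))))  →  cons(a, s(k(a, k(a, c))))   [R1 at 2.1]
2. cons(a, s(k(a, k(a, c))))  →  cons(a, s(k(a, c)))   [R2 at 2.1]
3. cons(a, s(k(a, c)))  →  cons(a, s(c))   [R2 at 2.1]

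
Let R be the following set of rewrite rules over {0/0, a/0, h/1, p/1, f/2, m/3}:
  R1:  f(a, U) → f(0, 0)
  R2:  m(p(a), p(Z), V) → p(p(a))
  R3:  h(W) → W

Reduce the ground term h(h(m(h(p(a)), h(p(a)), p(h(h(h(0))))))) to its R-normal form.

p(p(a))

1. h(h(m(h(p(a)), h(p(a)), p(h(h(h(0)))))))  →  h(m(h(p(a)), h(p(a)), p(h(h(h(0))))))   [R3 at ε]
2. h(m(h(p(a)), h(p(a)), p(h(h(h(0))))))  →  m(h(p(a)), h(p(a)), p(h(h(h(0)))))   [R3 at ε]
3. m(h(p(a)), h(p(a)), p(h(h(h(0)))))  →  m(p(a), h(p(a)), p(h(h(h(0)))))   [R3 at 1]
4. m(p(a), h(p(a)), p(h(h(h(0)))))  →  m(p(a), p(a), p(h(h(h(0)))))   [R3 at 2]
5. m(p(a), p(a), p(h(h(h(0)))))  →  p(p(a))   [R2 at ε]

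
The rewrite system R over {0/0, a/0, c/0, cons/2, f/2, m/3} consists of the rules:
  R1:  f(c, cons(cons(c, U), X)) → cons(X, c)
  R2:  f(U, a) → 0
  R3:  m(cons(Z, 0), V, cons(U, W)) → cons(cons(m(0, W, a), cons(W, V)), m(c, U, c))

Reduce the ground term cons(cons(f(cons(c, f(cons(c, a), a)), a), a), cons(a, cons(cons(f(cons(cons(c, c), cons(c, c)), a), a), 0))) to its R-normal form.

cons(cons(0, a), cons(a, cons(cons(0, a), 0)))

1. cons(cons(f(cons(c, f(cons(c, a), a)), a), a), cons(a, cons(cons(f(cons(cons(c, c), cons(c, c)), a), a), 0)))  →  cons(cons(0, a), cons(a, cons(cons(f(cons(cons(c, c), cons(c, c)), a), a), 0)))   [R2 at 1.1]
2. cons(cons(0, a), cons(a, cons(cons(f(cons(cons(c, c), cons(c, c)), a), a), 0)))  →  cons(cons(0, a), cons(a, cons(cons(0, a), 0)))   [R2 at 2.2.1.1]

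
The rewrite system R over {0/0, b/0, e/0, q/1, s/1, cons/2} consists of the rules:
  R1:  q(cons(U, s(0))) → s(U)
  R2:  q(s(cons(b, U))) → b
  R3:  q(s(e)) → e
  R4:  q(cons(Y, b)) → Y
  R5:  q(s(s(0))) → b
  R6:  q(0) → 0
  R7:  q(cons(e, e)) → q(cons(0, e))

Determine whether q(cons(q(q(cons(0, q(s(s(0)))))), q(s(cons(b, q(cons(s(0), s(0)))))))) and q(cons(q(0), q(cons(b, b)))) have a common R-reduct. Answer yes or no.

yes — NF(t₁) = 0, NF(t₂) = 0

Reduce t₁ = q(cons(q(q(cons(0, q(s(s(0)))))), q(s(cons(b, q(cons(s(0), s(0)))))))):
1. q(cons(q(q(cons(0, q(s(s(0)))))), q(s(cons(b, q(cons(s(0), s(0))))))))  →  q(cons(q(q(cons(0, b))), q(s(cons(b, q(cons(s(0), s(0))))))))   [R5 at 1.1.1.1.2]
2. q(cons(q(q(cons(0, b))), q(s(cons(b, q(cons(s(0), s(0))))))))  →  q(cons(q(0), q(s(cons(b, q(cons(s(0), s(0))))))))   [R4 at 1.1.1]
3. q(cons(q(0), q(s(cons(b, q(cons(s(0), s(0))))))))  →  q(cons(0, q(s(cons(b, q(cons(s(0), s(0))))))))   [R6 at 1.1]
4. q(cons(0, q(s(cons(b, q(cons(s(0), s(0))))))))  →  q(cons(0, b))   [R2 at 1.2]
5. q(cons(0, b))  →  0   [R4 at ε]

Reduce t₂ = q(cons(q(0), q(cons(b, b)))):
1. q(cons(q(0), q(cons(b, b))))  →  q(cons(0, q(cons(b, b))))   [R6 at 1.1]
2. q(cons(0, q(cons(b, b))))  →  q(cons(0, b))   [R4 at 1.2]
3. q(cons(0, b))  →  0   [R4 at ε]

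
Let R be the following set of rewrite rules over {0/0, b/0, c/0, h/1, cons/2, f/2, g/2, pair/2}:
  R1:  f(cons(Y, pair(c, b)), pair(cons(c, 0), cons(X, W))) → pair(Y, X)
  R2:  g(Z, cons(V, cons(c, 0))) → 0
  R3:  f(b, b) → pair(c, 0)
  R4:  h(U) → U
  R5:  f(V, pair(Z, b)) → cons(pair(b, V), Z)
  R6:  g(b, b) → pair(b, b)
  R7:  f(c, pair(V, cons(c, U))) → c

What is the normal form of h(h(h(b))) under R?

1. h(h(h(b)))  →  h(h(b))   [R4 at ε]
2. h(h(b))  →  h(b)   [R4 at ε]
3. h(b)  →  b   [R4 at ε]

b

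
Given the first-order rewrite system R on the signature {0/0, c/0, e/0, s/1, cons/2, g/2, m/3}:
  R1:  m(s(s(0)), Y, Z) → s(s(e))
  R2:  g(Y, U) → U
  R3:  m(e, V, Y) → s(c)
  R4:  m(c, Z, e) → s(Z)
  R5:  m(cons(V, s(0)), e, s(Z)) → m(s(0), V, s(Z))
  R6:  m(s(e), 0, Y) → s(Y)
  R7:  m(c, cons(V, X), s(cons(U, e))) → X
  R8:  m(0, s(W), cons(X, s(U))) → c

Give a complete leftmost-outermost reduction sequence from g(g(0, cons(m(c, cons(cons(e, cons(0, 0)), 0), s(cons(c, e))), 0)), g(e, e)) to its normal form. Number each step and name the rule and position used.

e

1. g(g(0, cons(m(c, cons(cons(e, cons(0, 0)), 0), s(cons(c, e))), 0)), g(e, e))  →  g(e, e)   [R2 at ε]
2. g(e, e)  →  e   [R2 at ε]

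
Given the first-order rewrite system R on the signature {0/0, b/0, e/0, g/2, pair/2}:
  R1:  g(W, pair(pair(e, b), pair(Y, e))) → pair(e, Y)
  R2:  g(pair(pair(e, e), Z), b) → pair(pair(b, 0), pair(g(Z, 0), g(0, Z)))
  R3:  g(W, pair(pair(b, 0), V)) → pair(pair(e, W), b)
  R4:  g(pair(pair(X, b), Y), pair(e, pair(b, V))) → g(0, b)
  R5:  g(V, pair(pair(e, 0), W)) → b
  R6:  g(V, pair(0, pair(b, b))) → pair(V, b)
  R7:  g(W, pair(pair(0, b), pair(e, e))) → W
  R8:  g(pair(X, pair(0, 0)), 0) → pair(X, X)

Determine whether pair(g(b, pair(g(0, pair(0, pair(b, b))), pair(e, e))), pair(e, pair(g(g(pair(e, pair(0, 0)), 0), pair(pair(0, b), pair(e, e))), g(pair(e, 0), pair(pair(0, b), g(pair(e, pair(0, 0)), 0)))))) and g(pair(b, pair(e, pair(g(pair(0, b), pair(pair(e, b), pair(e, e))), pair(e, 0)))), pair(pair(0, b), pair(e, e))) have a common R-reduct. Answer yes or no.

Reduce t₁ = pair(g(b, pair(g(0, pair(0, pair(b, b))), pair(e, e))), pair(e, pair(g(g(pair(e, pair(0, 0)), 0), pair(pair(0, b), pair(e, e))), g(pair(e, 0), pair(pair(0, b), g(pair(e, pair(0, 0)), 0)))))):
1. pair(g(b, pair(g(0, pair(0, pair(b, b))), pair(e, e))), pair(e, pair(g(g(pair(e, pair(0, 0)), 0), pair(pair(0, b), pair(e, e))), g(pair(e, 0), pair(pair(0, b), g(pair(e, pair(0, 0)), 0))))))  →  pair(g(b, pair(pair(0, b), pair(e, e))), pair(e, pair(g(g(pair(e, pair(0, 0)), 0), pair(pair(0, b), pair(e, e))), g(pair(e, 0), pair(pair(0, b), g(pair(e, pair(0, 0)), 0))))))   [R6 at 1.2.1]
2. pair(g(b, pair(pair(0, b), pair(e, e))), pair(e, pair(g(g(pair(e, pair(0, 0)), 0), pair(pair(0, b), pair(e, e))), g(pair(e, 0), pair(pair(0, b), g(pair(e, pair(0, 0)), 0))))))  →  pair(b, pair(e, pair(g(g(pair(e, pair(0, 0)), 0), pair(pair(0, b), pair(e, e))), g(pair(e, 0), pair(pair(0, b), g(pair(e, pair(0, 0)), 0))))))   [R7 at 1]
3. pair(b, pair(e, pair(g(g(pair(e, pair(0, 0)), 0), pair(pair(0, b), pair(e, e))), g(pair(e, 0), pair(pair(0, b), g(pair(e, pair(0, 0)), 0))))))  →  pair(b, pair(e, pair(g(pair(e, pair(0, 0)), 0), g(pair(e, 0), pair(pair(0, b), g(pair(e, pair(0, 0)), 0))))))   [R7 at 2.2.1]
4. pair(b, pair(e, pair(g(pair(e, pair(0, 0)), 0), g(pair(e, 0), pair(pair(0, b), g(pair(e, pair(0, 0)), 0))))))  →  pair(b, pair(e, pair(pair(e, e), g(pair(e, 0), pair(pair(0, b), g(pair(e, pair(0, 0)), 0))))))   [R8 at 2.2.1]
5. pair(b, pair(e, pair(pair(e, e), g(pair(e, 0), pair(pair(0, b), g(pair(e, pair(0, 0)), 0))))))  →  pair(b, pair(e, pair(pair(e, e), g(pair(e, 0), pair(pair(0, b), pair(e, e))))))   [R8 at 2.2.2.2.2]
6. pair(b, pair(e, pair(pair(e, e), g(pair(e, 0), pair(pair(0, b), pair(e, e))))))  →  pair(b, pair(e, pair(pair(e, e), pair(e, 0))))   [R7 at 2.2.2]

Reduce t₂ = g(pair(b, pair(e, pair(g(pair(0, b), pair(pair(e, b), pair(e, e))), pair(e, 0)))), pair(pair(0, b), pair(e, e))):
1. g(pair(b, pair(e, pair(g(pair(0, b), pair(pair(e, b), pair(e, e))), pair(e, 0)))), pair(pair(0, b), pair(e, e)))  →  pair(b, pair(e, pair(g(pair(0, b), pair(pair(e, b), pair(e, e))), pair(e, 0))))   [R7 at ε]
2. pair(b, pair(e, pair(g(pair(0, b), pair(pair(e, b), pair(e, e))), pair(e, 0))))  →  pair(b, pair(e, pair(pair(e, e), pair(e, 0))))   [R1 at 2.2.1]

yes — NF(t₁) = pair(b, pair(e, pair(pair(e, e), pair(e, 0)))), NF(t₂) = pair(b, pair(e, pair(pair(e, e), pair(e, 0))))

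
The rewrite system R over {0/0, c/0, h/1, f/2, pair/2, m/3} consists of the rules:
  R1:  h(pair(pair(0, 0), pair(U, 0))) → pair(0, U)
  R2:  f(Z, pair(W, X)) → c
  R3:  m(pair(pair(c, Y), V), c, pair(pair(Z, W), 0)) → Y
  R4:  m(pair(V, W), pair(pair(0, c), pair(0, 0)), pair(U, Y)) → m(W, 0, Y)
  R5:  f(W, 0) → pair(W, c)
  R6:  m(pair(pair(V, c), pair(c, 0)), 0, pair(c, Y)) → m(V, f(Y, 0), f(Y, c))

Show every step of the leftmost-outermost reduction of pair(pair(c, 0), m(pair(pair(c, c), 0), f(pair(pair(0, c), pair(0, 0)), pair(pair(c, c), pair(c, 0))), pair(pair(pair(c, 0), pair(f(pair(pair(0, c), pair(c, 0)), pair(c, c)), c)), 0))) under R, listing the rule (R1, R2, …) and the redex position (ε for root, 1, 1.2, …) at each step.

pair(pair(c, 0), c)

1. pair(pair(c, 0), m(pair(pair(c, c), 0), f(pair(pair(0, c), pair(0, 0)), pair(pair(c, c), pair(c, 0))), pair(pair(pair(c, 0), pair(f(pair(pair(0, c), pair(c, 0)), pair(c, c)), c)), 0)))  →  pair(pair(c, 0), m(pair(pair(c, c), 0), c, pair(pair(pair(c, 0), pair(f(pair(pair(0, c), pair(c, 0)), pair(c, c)), c)), 0)))   [R2 at 2.2]
2. pair(pair(c, 0), m(pair(pair(c, c), 0), c, pair(pair(pair(c, 0), pair(f(pair(pair(0, c), pair(c, 0)), pair(c, c)), c)), 0)))  →  pair(pair(c, 0), c)   [R3 at 2]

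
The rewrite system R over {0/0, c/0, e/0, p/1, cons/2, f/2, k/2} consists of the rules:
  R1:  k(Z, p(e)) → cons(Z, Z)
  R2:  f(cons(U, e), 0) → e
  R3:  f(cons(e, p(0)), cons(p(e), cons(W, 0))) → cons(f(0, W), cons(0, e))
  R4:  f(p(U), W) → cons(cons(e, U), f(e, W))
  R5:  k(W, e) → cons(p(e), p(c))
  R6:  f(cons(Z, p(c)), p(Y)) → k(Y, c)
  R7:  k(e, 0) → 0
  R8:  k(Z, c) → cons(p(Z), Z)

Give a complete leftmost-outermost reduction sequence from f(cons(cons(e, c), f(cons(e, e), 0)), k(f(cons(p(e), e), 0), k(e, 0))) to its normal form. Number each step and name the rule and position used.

1. f(cons(cons(e, c), f(cons(e, e), 0)), k(f(cons(p(e), e), 0), k(e, 0)))  →  f(cons(cons(e, c), e), k(f(cons(p(e), e), 0), k(e, 0)))   [R2 at 1.2]
2. f(cons(cons(e, c), e), k(f(cons(p(e), e), 0), k(e, 0)))  →  f(cons(cons(e, c), e), k(e, k(e, 0)))   [R2 at 2.1]
3. f(cons(cons(e, c), e), k(e, k(e, 0)))  →  f(cons(cons(e, c), e), k(e, 0))   [R7 at 2.2]
4. f(cons(cons(e, c), e), k(e, 0))  →  f(cons(cons(e, c), e), 0)   [R7 at 2]
5. f(cons(cons(e, c), e), 0)  →  e   [R2 at ε]

e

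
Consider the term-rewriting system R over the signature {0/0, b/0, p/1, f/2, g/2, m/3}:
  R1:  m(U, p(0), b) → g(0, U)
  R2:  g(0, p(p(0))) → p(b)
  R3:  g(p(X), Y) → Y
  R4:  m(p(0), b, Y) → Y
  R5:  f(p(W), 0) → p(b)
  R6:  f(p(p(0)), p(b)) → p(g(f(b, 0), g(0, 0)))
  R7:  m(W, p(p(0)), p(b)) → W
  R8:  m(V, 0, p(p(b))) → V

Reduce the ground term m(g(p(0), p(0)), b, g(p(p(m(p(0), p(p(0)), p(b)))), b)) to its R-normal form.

1. m(g(p(0), p(0)), b, g(p(p(m(p(0), p(p(0)), p(b)))), b))  →  m(p(0), b, g(p(p(m(p(0), p(p(0)), p(b)))), b))   [R3 at 1]
2. m(p(0), b, g(p(p(m(p(0), p(p(0)), p(b)))), b))  →  g(p(p(m(p(0), p(p(0)), p(b)))), b)   [R4 at ε]
3. g(p(p(m(p(0), p(p(0)), p(b)))), b)  →  b   [R3 at ε]

b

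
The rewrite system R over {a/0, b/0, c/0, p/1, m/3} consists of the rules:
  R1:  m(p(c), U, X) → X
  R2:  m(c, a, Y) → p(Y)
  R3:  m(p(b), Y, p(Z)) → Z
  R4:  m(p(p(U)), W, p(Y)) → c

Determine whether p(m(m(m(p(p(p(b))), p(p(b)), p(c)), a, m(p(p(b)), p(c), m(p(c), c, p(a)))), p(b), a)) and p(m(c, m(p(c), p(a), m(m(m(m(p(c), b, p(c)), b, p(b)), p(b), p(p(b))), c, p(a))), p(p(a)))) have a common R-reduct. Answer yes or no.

Reduce t₁ = p(m(m(m(p(p(p(b))), p(p(b)), p(c)), a, m(p(p(b)), p(c), m(p(c), c, p(a)))), p(b), a)):
1. p(m(m(m(p(p(p(b))), p(p(b)), p(c)), a, m(p(p(b)), p(c), m(p(c), c, p(a)))), p(b), a))  →  p(m(m(c, a, m(p(p(b)), p(c), m(p(c), c, p(a)))), p(b), a))   [R4 at 1.1.1]
2. p(m(m(c, a, m(p(p(b)), p(c), m(p(c), c, p(a)))), p(b), a))  →  p(m(p(m(p(p(b)), p(c), m(p(c), c, p(a)))), p(b), a))   [R2 at 1.1]
3. p(m(p(m(p(p(b)), p(c), m(p(c), c, p(a)))), p(b), a))  →  p(m(p(m(p(p(b)), p(c), p(a))), p(b), a))   [R1 at 1.1.1.3]
4. p(m(p(m(p(p(b)), p(c), p(a))), p(b), a))  →  p(m(p(c), p(b), a))   [R4 at 1.1.1]
5. p(m(p(c), p(b), a))  →  p(a)   [R1 at 1]

Reduce t₂ = p(m(c, m(p(c), p(a), m(m(m(m(p(c), b, p(c)), b, p(b)), p(b), p(p(b))), c, p(a))), p(p(a)))):
1. p(m(c, m(p(c), p(a), m(m(m(m(p(c), b, p(c)), b, p(b)), p(b), p(p(b))), c, p(a))), p(p(a))))  →  p(m(c, m(m(m(m(p(c), b, p(c)), b, p(b)), p(b), p(p(b))), c, p(a)), p(p(a))))   [R1 at 1.2]
2. p(m(c, m(m(m(m(p(c), b, p(c)), b, p(b)), p(b), p(p(b))), c, p(a)), p(p(a))))  →  p(m(c, m(m(m(p(c), b, p(b)), p(b), p(p(b))), c, p(a)), p(p(a))))   [R1 at 1.2.1.1.1]
3. p(m(c, m(m(m(p(c), b, p(b)), p(b), p(p(b))), c, p(a)), p(p(a))))  →  p(m(c, m(m(p(b), p(b), p(p(b))), c, p(a)), p(p(a))))   [R1 at 1.2.1.1]
4. p(m(c, m(m(p(b), p(b), p(p(b))), c, p(a)), p(p(a))))  →  p(m(c, m(p(b), c, p(a)), p(p(a))))   [R3 at 1.2.1]
5. p(m(c, m(p(b), c, p(a)), p(p(a))))  →  p(m(c, a, p(p(a))))   [R3 at 1.2]
6. p(m(c, a, p(p(a))))  →  p(p(p(p(a))))   [R2 at 1]

no — NF(t₁) = p(a), NF(t₂) = p(p(p(p(a))))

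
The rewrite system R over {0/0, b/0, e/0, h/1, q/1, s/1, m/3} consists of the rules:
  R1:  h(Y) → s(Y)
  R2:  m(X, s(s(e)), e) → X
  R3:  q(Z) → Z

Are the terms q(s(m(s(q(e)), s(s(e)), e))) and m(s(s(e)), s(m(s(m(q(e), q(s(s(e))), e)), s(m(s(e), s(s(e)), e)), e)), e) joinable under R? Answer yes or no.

yes — NF(t₁) = s(s(e)), NF(t₂) = s(s(e))

Reduce t₁ = q(s(m(s(q(e)), s(s(e)), e))):
1. q(s(m(s(q(e)), s(s(e)), e)))  →  s(m(s(q(e)), s(s(e)), e))   [R3 at ε]
2. s(m(s(q(e)), s(s(e)), e))  →  s(s(q(e)))   [R2 at 1]
3. s(s(q(e)))  →  s(s(e))   [R3 at 1.1]

Reduce t₂ = m(s(s(e)), s(m(s(m(q(e), q(s(s(e))), e)), s(m(s(e), s(s(e)), e)), e)), e):
1. m(s(s(e)), s(m(s(m(q(e), q(s(s(e))), e)), s(m(s(e), s(s(e)), e)), e)), e)  →  m(s(s(e)), s(m(s(m(e, q(s(s(e))), e)), s(m(s(e), s(s(e)), e)), e)), e)   [R3 at 2.1.1.1.1]
2. m(s(s(e)), s(m(s(m(e, q(s(s(e))), e)), s(m(s(e), s(s(e)), e)), e)), e)  →  m(s(s(e)), s(m(s(m(e, s(s(e)), e)), s(m(s(e), s(s(e)), e)), e)), e)   [R3 at 2.1.1.1.2]
3. m(s(s(e)), s(m(s(m(e, s(s(e)), e)), s(m(s(e), s(s(e)), e)), e)), e)  →  m(s(s(e)), s(m(s(e), s(m(s(e), s(s(e)), e)), e)), e)   [R2 at 2.1.1.1]
4. m(s(s(e)), s(m(s(e), s(m(s(e), s(s(e)), e)), e)), e)  →  m(s(s(e)), s(m(s(e), s(s(e)), e)), e)   [R2 at 2.1.2.1]
5. m(s(s(e)), s(m(s(e), s(s(e)), e)), e)  →  m(s(s(e)), s(s(e)), e)   [R2 at 2.1]
6. m(s(s(e)), s(s(e)), e)  →  s(s(e))   [R2 at ε]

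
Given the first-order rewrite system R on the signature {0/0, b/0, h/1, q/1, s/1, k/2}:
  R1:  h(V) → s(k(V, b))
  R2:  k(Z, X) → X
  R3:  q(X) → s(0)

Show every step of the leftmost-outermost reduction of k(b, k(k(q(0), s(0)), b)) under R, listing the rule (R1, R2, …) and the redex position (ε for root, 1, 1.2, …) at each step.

1. k(b, k(k(q(0), s(0)), b))  →  k(k(q(0), s(0)), b)   [R2 at ε]
2. k(k(q(0), s(0)), b)  →  b   [R2 at ε]

b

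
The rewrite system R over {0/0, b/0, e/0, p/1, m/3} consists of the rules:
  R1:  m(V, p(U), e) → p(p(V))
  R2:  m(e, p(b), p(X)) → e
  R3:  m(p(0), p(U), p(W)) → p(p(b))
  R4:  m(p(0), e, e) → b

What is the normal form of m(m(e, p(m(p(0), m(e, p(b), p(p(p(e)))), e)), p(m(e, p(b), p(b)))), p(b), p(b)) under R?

1. m(m(e, p(m(p(0), m(e, p(b), p(p(p(e)))), e)), p(m(e, p(b), p(b)))), p(b), p(b))  →  m(m(e, p(m(p(0), e, e)), p(m(e, p(b), p(b)))), p(b), p(b))   [R2 at 1.2.1.2]
2. m(m(e, p(m(p(0), e, e)), p(m(e, p(b), p(b)))), p(b), p(b))  →  m(m(e, p(b), p(m(e, p(b), p(b)))), p(b), p(b))   [R4 at 1.2.1]
3. m(m(e, p(b), p(m(e, p(b), p(b)))), p(b), p(b))  →  m(e, p(b), p(b))   [R2 at 1]
4. m(e, p(b), p(b))  →  e   [R2 at ε]

e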